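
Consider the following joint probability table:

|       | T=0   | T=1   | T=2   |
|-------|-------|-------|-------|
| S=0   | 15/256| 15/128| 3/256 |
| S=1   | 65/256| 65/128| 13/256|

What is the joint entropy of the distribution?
H(S,T) = -Σ P(S,T) log₂ P(S,T), summed over the non-zero cells:
H(S,T) = -[(15/256)·log₂(15/256) + (15/128)·log₂(15/128) + (3/256)·log₂(3/256) + (65/256)·log₂(65/256) + (65/128)·log₂(65/128) + (13/256)·log₂(13/256)]
  = 0.2398 + 0.3625 + 0.0752 + 0.5021 + 0.4965 + 0.2183
  = 1.8944 bits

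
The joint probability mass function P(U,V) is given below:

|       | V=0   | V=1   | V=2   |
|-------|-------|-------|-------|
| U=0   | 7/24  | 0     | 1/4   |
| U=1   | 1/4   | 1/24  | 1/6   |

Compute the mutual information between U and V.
Marginal P(U) (row sums):
  P(U=0) = 7/24 + 0 + 1/4 = 13/24
  P(U=1) = 1/4 + 1/24 + 1/6 = 11/24
Marginal P(V) (column sums):
  P(V=0) = 7/24 + 1/4 = 13/24
  P(V=1) = 0 + 1/24 = 1/24
  P(V=2) = 1/4 + 1/6 = 5/12

H(U) = -[(13/24)·log₂(13/24) + (11/24)·log₂(11/24)]
  = 0.4791 + 0.5159
  = 0.9950 bits
H(V) = -[(13/24)·log₂(13/24) + (1/24)·log₂(1/24) + (5/12)·log₂(5/12)]
  = 0.4791 + 0.1910 + 0.5263
  = 1.1964 bits
H(U,V) = -[(7/24)·log₂(7/24) + (1/4)·log₂(1/4) + (1/4)·log₂(1/4) + (1/24)·log₂(1/24) + (1/6)·log₂(1/6)]
  = 0.5185 + 0.5000 + 0.5000 + 0.1910 + 0.4308
  = 2.1403 bits

I(U;V) = H(U) + H(V) - H(U,V)
  = 0.9950 + 1.1964 - 2.1403
  = 0.0511 bits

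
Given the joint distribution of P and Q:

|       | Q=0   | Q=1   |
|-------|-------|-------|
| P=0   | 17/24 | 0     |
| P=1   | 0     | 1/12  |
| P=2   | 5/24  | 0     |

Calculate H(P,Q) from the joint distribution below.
H(P,Q) = -Σ P(P,Q) log₂ P(P,Q), summed over the non-zero cells:
H(P,Q) = -[(17/24)·log₂(17/24) + (1/12)·log₂(1/12) + (5/24)·log₂(5/24)]
  = 0.3524 + 0.2987 + 0.4715
  = 1.1226 bits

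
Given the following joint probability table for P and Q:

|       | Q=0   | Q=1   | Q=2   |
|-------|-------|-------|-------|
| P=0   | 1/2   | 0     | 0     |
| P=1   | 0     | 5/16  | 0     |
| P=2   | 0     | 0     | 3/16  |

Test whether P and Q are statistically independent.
Marginal P(P) (row sums):
  P(P=0) = 1/2 + 0 + 0 = 1/2
  P(P=1) = 0 + 5/16 + 0 = 5/16
  P(P=2) = 0 + 0 + 3/16 = 3/16
Marginal P(Q) (column sums):
  P(Q=0) = 1/2 + 0 + 0 = 1/2
  P(Q=1) = 0 + 5/16 + 0 = 5/16
  P(Q=2) = 0 + 0 + 3/16 = 3/16

P and Q are independent iff P(P=i,Q=j) = P(P=i)·P(Q=j) for every cell.
  P(P=0)·P(Q=0) = 1/2 × 1/2 = 1/4, but P(P=0,Q=0) = 1/2 ✗

No, P and Q are not independent. Quantitatively, I(P;Q) > 0:

H(P) = -[(1/2)·log₂(1/2) + (5/16)·log₂(5/16) + (3/16)·log₂(3/16)]
  = 0.5000 + 0.5244 + 0.4528
  = 1.4772 bits
H(Q) = -[(1/2)·log₂(1/2) + (5/16)·log₂(5/16) + (3/16)·log₂(3/16)]
  = 0.5000 + 0.5244 + 0.4528
  = 1.4772 bits
H(P,Q) = -[(1/2)·log₂(1/2) + (5/16)·log₂(5/16) + (3/16)·log₂(3/16)]
  = 0.5000 + 0.5244 + 0.4528
  = 1.4772 bits
I(P;Q) = H(P) + H(Q) - H(P,Q) = 1.4772 + 1.4772 - 1.4772 = 1.4772 bits > 0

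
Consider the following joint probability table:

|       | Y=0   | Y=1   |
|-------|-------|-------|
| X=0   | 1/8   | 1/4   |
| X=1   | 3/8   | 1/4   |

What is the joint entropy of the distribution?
H(X,Y) = -Σ P(X,Y) log₂ P(X,Y), summed over the non-zero cells:
H(X,Y) = -[(1/8)·log₂(1/8) + (1/4)·log₂(1/4) + (3/8)·log₂(3/8) + (1/4)·log₂(1/4)]
  = 0.3750 + 0.5000 + 0.5306 + 0.5000
  = 1.9056 bits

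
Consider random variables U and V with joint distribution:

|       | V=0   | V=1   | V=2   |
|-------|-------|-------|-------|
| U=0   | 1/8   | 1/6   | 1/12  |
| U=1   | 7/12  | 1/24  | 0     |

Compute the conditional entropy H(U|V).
Marginal P(V) (column sums):
  P(V=0) = 1/8 + 7/12 = 17/24
  P(V=1) = 1/6 + 1/24 = 5/24
  P(V=2) = 1/12 + 0 = 1/12

H(U|V) = -Σ P(U,V)·log₂ P(U|V), where P(U|V) = P(U,V) / P(V)
  (cells with P(U,V) = 0 contribute 0)
  (U=0,V=0): P(U|V) = (1/8)/(17/24) = 3/17;  -(1/8)·log₂(3/17) = 0.3128
  (U=0,V=1): P(U|V) = (1/6)/(5/24) = 4/5;  -(1/6)·log₂(4/5) = 0.0537
  (U=0,V=2): P(U|V) = (1/12)/(1/12) = 1;  -(1/12)·log₂(1) = 0.0000
  (U=1,V=0): P(U|V) = (7/12)/(17/24) = 14/17;  -(7/12)·log₂(14/17) = 0.1634
  (U=1,V=1): P(U|V) = (1/24)/(5/24) = 1/5;  -(1/24)·log₂(1/5) = 0.0967
H(U|V) = 0.3128 + 0.0537 + 0.0000 + 0.1634 + 0.0967
  = 0.6266 bits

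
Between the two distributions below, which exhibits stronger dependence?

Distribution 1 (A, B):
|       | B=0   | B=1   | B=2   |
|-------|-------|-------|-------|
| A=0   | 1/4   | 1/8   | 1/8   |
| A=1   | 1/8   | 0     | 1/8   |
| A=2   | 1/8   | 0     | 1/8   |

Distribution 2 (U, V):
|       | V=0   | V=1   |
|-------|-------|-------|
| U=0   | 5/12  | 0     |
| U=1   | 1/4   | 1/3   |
Distribution 1 (A, B):
Marginal P(A) (row sums):
  P(A=0) = 1/4 + 1/8 + 1/8 = 1/2
  P(A=1) = 1/8 + 0 + 1/8 = 1/4
  P(A=2) = 1/8 + 0 + 1/8 = 1/4
Marginal P(B) (column sums):
  P(B=0) = 1/4 + 1/8 + 1/8 = 1/2
  P(B=1) = 1/8 + 0 + 0 = 1/8
  P(B=2) = 1/8 + 1/8 + 1/8 = 3/8

H(A) = -[(1/2)·log₂(1/2) + (1/4)·log₂(1/4) + (1/4)·log₂(1/4)]
  = 0.5000 + 0.5000 + 0.5000
  = 1.5000 bits
H(B) = -[(1/2)·log₂(1/2) + (1/8)·log₂(1/8) + (3/8)·log₂(3/8)]
  = 0.5000 + 0.3750 + 0.5306
  = 1.4056 bits
H(A,B) = -[(1/4)·log₂(1/4) + (1/8)·log₂(1/8) + (1/8)·log₂(1/8) + (1/8)·log₂(1/8) + (1/8)·log₂(1/8) + (1/8)·log₂(1/8) + (1/8)·log₂(1/8)]
  = 0.5000 + 0.3750 + 0.3750 + 0.3750 + 0.3750 + 0.3750 + 0.3750
  = 2.7500 bits

I(A;B) = H(A) + H(B) - H(A,B)
  = 1.5000 + 1.4056 - 2.7500
  = 0.1556 bits

Distribution 2 (U, V):
Marginal P(U) (row sums):
  P(U=0) = 5/12 + 0 = 5/12
  P(U=1) = 1/4 + 1/3 = 7/12
Marginal P(V) (column sums):
  P(V=0) = 5/12 + 1/4 = 2/3
  P(V=1) = 0 + 1/3 = 1/3

H(U) = -[(5/12)·log₂(5/12) + (7/12)·log₂(7/12)]
  = 0.5263 + 0.4536
  = 0.9799 bits
H(V) = -[(2/3)·log₂(2/3) + (1/3)·log₂(1/3)]
  = 0.3900 + 0.5283
  = 0.9183 bits
H(U,V) = -[(5/12)·log₂(5/12) + (1/4)·log₂(1/4) + (1/3)·log₂(1/3)]
  = 0.5263 + 0.5000 + 0.5283
  = 1.5546 bits

I(U;V) = H(U) + H(V) - H(U,V)
  = 0.9799 + 0.9183 - 1.5546
  = 0.3436 bits

I(U;V) = 0.3436 bits > I(A;B) = 0.1556 bits, so (U, V) has the higher mutual information (stronger dependence).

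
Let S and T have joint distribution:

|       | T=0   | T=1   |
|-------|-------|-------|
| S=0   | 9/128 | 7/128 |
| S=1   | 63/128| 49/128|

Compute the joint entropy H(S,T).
H(S,T) = -Σ P(S,T) log₂ P(S,T), summed over the non-zero cells:
H(S,T) = -[(9/128)·log₂(9/128) + (7/128)·log₂(7/128) + (63/128)·log₂(63/128) + (49/128)·log₂(49/128)]
  = 0.2693 + 0.2293 + 0.5034 + 0.5303
  = 1.5323 bits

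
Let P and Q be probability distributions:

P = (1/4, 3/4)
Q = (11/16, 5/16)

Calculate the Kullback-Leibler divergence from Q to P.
D(P||Q) = Σ P(i) log₂(P(i)/Q(i))
  i=0: (1/4) × log₂((1/4)/(11/16)) = (1/4) × log₂(4/11) = -0.3649
  i=1: (3/4) × log₂((3/4)/(5/16)) = (3/4) × log₂(12/5) = 0.9473
D(P||Q) = -0.3649 + 0.9473
  = 0.5824 bits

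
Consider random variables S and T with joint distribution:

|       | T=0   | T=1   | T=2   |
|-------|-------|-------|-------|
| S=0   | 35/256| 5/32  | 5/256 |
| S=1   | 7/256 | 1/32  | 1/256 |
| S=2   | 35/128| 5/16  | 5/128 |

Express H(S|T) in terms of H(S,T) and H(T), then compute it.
H(S|T) = H(S,T) - H(T)

Marginal P(T) (column sums):
  P(T=0) = 35/256 + 7/256 + 35/128 = 7/16
  P(T=1) = 5/32 + 1/32 + 5/16 = 1/2
  P(T=2) = 5/256 + 1/256 + 5/128 = 1/16

H(S,T) = -[(35/256)·log₂(35/256) + (5/32)·log₂(5/32) + (5/256)·log₂(5/256) + (7/256)·log₂(7/256) + (1/32)·log₂(1/32) + (1/256)·log₂(1/256) + (35/128)·log₂(35/128) + (5/16)·log₂(5/16) + (5/128)·log₂(5/128)]
  = 0.3925 + 0.4184 + 0.1109 + 0.1420 + 0.1563 + 0.0313 + 0.5115 + 0.5244 + 0.1827
  = 2.4700 bits
H(T) = -[(7/16)·log₂(7/16) + (1/2)·log₂(1/2) + (1/16)·log₂(1/16)]
  = 0.5218 + 0.5000 + 0.2500
  = 1.2718 bits

H(S|T) = 2.4700 - 1.2718 = 1.1982 bits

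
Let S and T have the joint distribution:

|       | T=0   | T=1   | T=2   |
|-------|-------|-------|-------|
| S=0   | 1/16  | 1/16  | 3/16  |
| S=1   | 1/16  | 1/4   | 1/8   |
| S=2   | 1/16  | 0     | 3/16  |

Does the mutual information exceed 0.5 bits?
Marginal P(S) (row sums):
  P(S=0) = 1/16 + 1/16 + 3/16 = 5/16
  P(S=1) = 1/16 + 1/4 + 1/8 = 7/16
  P(S=2) = 1/16 + 0 + 3/16 = 1/4
Marginal P(T) (column sums):
  P(T=0) = 1/16 + 1/16 + 1/16 = 3/16
  P(T=1) = 1/16 + 1/4 + 0 = 5/16
  P(T=2) = 3/16 + 1/8 + 3/16 = 1/2

H(S) = -[(5/16)·log₂(5/16) + (7/16)·log₂(7/16) + (1/4)·log₂(1/4)]
  = 0.5244 + 0.5218 + 0.5000
  = 1.5462 bits
H(T) = -[(3/16)·log₂(3/16) + (5/16)·log₂(5/16) + (1/2)·log₂(1/2)]
  = 0.4528 + 0.5244 + 0.5000
  = 1.4772 bits
H(S,T) = -[(1/16)·log₂(1/16) + (1/16)·log₂(1/16) + (3/16)·log₂(3/16) + (1/16)·log₂(1/16) + (1/4)·log₂(1/4) + (1/8)·log₂(1/8) + (1/16)·log₂(1/16) + (3/16)·log₂(3/16)]
  = 0.2500 + 0.2500 + 0.4528 + 0.2500 + 0.5000 + 0.3750 + 0.2500 + 0.4528
  = 2.7806 bits

I(S;T) = H(S) + H(T) - H(S,T)
  = 1.5462 + 1.4772 - 2.7806
  = 0.2428 bits

No. I(S;T) = 0.2428 bits, which is ≤ 0.5 bits.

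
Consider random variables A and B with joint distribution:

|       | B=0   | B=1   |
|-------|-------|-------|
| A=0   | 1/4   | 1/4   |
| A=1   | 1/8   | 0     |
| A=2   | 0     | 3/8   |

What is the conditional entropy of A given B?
Marginal P(B) (column sums):
  P(B=0) = 1/4 + 1/8 + 0 = 3/8
  P(B=1) = 1/4 + 0 + 3/8 = 5/8

H(A|B) = -Σ P(A,B)·log₂ P(A|B), where P(A|B) = P(A,B) / P(B)
  (cells with P(A,B) = 0 contribute 0)
  (A=0,B=0): P(A|B) = (1/4)/(3/8) = 2/3;  -(1/4)·log₂(2/3) = 0.1462
  (A=0,B=1): P(A|B) = (1/4)/(5/8) = 2/5;  -(1/4)·log₂(2/5) = 0.3305
  (A=1,B=0): P(A|B) = (1/8)/(3/8) = 1/3;  -(1/8)·log₂(1/3) = 0.1981
  (A=2,B=1): P(A|B) = (3/8)/(5/8) = 3/5;  -(3/8)·log₂(3/5) = 0.2764
H(A|B) = 0.1462 + 0.3305 + 0.1981 + 0.2764
  = 0.9512 bits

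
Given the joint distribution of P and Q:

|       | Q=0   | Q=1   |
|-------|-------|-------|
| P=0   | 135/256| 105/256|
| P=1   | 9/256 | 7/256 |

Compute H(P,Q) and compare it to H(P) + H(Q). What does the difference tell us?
Marginal P(P) (row sums):
  P(P=0) = 135/256 + 105/256 = 15/16
  P(P=1) = 9/256 + 7/256 = 1/16
Marginal P(Q) (column sums):
  P(Q=0) = 135/256 + 9/256 = 9/16
  P(Q=1) = 105/256 + 7/256 = 7/16

H(P,Q) = -[(135/256)·log₂(135/256) + (105/256)·log₂(105/256) + (9/256)·log₂(9/256) + (7/256)·log₂(7/256)]
  = 0.4868 + 0.5274 + 0.1698 + 0.1420
  = 1.3260 bits
H(P) = -[(15/16)·log₂(15/16) + (1/16)·log₂(1/16)]
  = 0.0873 + 0.2500
  = 0.3373 bits
H(Q) = -[(9/16)·log₂(9/16) + (7/16)·log₂(7/16)]
  = 0.4669 + 0.5218
  = 0.9887 bits

H(P) + H(Q) = 0.3373 + 0.9887 = 1.3260 bits
Difference: H(P) + H(Q) - H(P,Q) = 1.3260 - 1.3260 = 0.0000 bits = I(P;Q)

The difference is the mutual information; it is 0 here, so P and Q are independent (the joint entropy equals the sum of the marginal entropies).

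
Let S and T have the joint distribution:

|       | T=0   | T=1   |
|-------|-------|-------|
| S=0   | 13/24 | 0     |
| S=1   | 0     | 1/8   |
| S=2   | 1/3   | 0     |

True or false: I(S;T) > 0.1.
Marginal P(S) (row sums):
  P(S=0) = 13/24 + 0 = 13/24
  P(S=1) = 0 + 1/8 = 1/8
  P(S=2) = 1/3 + 0 = 1/3
Marginal P(T) (column sums):
  P(T=0) = 13/24 + 0 + 1/3 = 7/8
  P(T=1) = 0 + 1/8 + 0 = 1/8

H(S) = -[(13/24)·log₂(13/24) + (1/8)·log₂(1/8) + (1/3)·log₂(1/3)]
  = 0.4791 + 0.3750 + 0.5283
  = 1.3824 bits
H(T) = -[(7/8)·log₂(7/8) + (1/8)·log₂(1/8)]
  = 0.1686 + 0.3750
  = 0.5436 bits
H(S,T) = -[(13/24)·log₂(13/24) + (1/8)·log₂(1/8) + (1/3)·log₂(1/3)]
  = 0.4791 + 0.3750 + 0.5283
  = 1.3824 bits

I(S;T) = H(S) + H(T) - H(S,T)
  = 1.3824 + 0.5436 - 1.3824
  = 0.5436 bits

True. I(S;T) = 0.5436 bits, which is > 0.1 bits.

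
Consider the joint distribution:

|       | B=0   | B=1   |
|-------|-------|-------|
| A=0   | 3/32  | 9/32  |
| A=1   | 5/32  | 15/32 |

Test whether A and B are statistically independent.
Marginal P(A) (row sums):
  P(A=0) = 3/32 + 9/32 = 3/8
  P(A=1) = 5/32 + 15/32 = 5/8
Marginal P(B) (column sums):
  P(B=0) = 3/32 + 5/32 = 1/4
  P(B=1) = 9/32 + 15/32 = 3/4

A and B are independent iff P(A=i,B=j) = P(A=i)·P(B=j) for every cell.
  P(A=0)·P(B=0) = 3/8 × 1/4 = 3/32 = P(A=0,B=0) ✓
  P(A=0)·P(B=1) = 3/8 × 3/4 = 9/32 = P(A=0,B=1) ✓
  P(A=1)·P(B=0) = 5/8 × 1/4 = 5/32 = P(A=1,B=0) ✓
  P(A=1)·P(B=1) = 5/8 × 3/4 = 15/32 = P(A=1,B=1) ✓

Yes, A and B are independent: every cell factors, so I(A;B) = 0 bits.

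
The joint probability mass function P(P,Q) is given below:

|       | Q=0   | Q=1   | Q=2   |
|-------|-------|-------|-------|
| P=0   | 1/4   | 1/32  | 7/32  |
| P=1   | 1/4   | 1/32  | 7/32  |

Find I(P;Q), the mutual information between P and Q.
Marginal P(P) (row sums):
  P(P=0) = 1/4 + 1/32 + 7/32 = 1/2
  P(P=1) = 1/4 + 1/32 + 7/32 = 1/2
Marginal P(Q) (column sums):
  P(Q=0) = 1/4 + 1/4 = 1/2
  P(Q=1) = 1/32 + 1/32 = 1/16
  P(Q=2) = 7/32 + 7/32 = 7/16

H(P) = -[(1/2)·log₂(1/2) + (1/2)·log₂(1/2)]
  = 0.5000 + 0.5000
  = 1.0000 bits
H(Q) = -[(1/2)·log₂(1/2) + (1/16)·log₂(1/16) + (7/16)·log₂(7/16)]
  = 0.5000 + 0.2500 + 0.5218
  = 1.2718 bits
H(P,Q) = -[(1/4)·log₂(1/4) + (1/32)·log₂(1/32) + (7/32)·log₂(7/32) + (1/4)·log₂(1/4) + (1/32)·log₂(1/32) + (7/32)·log₂(7/32)]
  = 0.5000 + 0.1563 + 0.4796 + 0.5000 + 0.1563 + 0.4796
  = 2.2718 bits

I(P;Q) = H(P) + H(Q) - H(P,Q)
  = 1.0000 + 1.2718 - 2.2718
  = 0.0000 bits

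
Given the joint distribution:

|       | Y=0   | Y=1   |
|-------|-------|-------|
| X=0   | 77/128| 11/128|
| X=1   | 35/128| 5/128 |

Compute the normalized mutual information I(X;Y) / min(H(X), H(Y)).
Marginal P(X) (row sums):
  P(X=0) = 77/128 + 11/128 = 11/16
  P(X=1) = 35/128 + 5/128 = 5/16
Marginal P(Y) (column sums):
  P(Y=0) = 77/128 + 35/128 = 7/8
  P(Y=1) = 11/128 + 5/128 = 1/8

H(X) = -[(11/16)·log₂(11/16) + (5/16)·log₂(5/16)]
  = 0.3716 + 0.5244
  = 0.8960 bits
H(Y) = -[(7/8)·log₂(7/8) + (1/8)·log₂(1/8)]
  = 0.1686 + 0.3750
  = 0.5436 bits
H(X,Y) = -[(77/128)·log₂(77/128) + (11/128)·log₂(11/128) + (35/128)·log₂(35/128) + (5/128)·log₂(5/128)]
  = 0.4411 + 0.3043 + 0.5115 + 0.1827
  = 1.4396 bits

I(X;Y) = H(X) + H(Y) - H(X,Y)
  = 0.8960 + 0.5436 - 1.4396
  = 0.0000 bits

min(H(X), H(Y)) = min(0.8960, 0.5436) = 0.5436 bits
Normalized MI = 0.0000 / 0.5436 = 0.0000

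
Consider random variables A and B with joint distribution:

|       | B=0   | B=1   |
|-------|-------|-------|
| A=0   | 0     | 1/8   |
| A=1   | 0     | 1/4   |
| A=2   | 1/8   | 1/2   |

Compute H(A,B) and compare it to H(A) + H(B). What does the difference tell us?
Marginal P(A) (row sums):
  P(A=0) = 0 + 1/8 = 1/8
  P(A=1) = 0 + 1/4 = 1/4
  P(A=2) = 1/8 + 1/2 = 5/8
Marginal P(B) (column sums):
  P(B=0) = 0 + 0 + 1/8 = 1/8
  P(B=1) = 1/8 + 1/4 + 1/2 = 7/8

H(A,B) = -[(1/8)·log₂(1/8) + (1/4)·log₂(1/4) + (1/8)·log₂(1/8) + (1/2)·log₂(1/2)]
  = 0.3750 + 0.5000 + 0.3750 + 0.5000
  = 1.7500 bits
H(A) = -[(1/8)·log₂(1/8) + (1/4)·log₂(1/4) + (5/8)·log₂(5/8)]
  = 0.3750 + 0.5000 + 0.4238
  = 1.2988 bits
H(B) = -[(1/8)·log₂(1/8) + (7/8)·log₂(7/8)]
  = 0.3750 + 0.1686
  = 0.5436 bits

H(A) + H(B) = 1.2988 + 0.5436 = 1.8424 bits
Difference: H(A) + H(B) - H(A,B) = 1.8424 - 1.7500 = 0.0924 bits = I(A;B)

The difference is the mutual information; it is positive here, so A and B are dependent (knowing one reduces uncertainty about the other by 0.0924 bits).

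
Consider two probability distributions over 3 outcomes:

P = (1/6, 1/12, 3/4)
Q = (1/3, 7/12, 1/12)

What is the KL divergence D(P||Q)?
D(P||Q) = Σ P(i) log₂(P(i)/Q(i))
  i=0: (1/6) × log₂((1/6)/(1/3)) = (1/6) × log₂(1/2) = -0.1667
  i=1: (1/12) × log₂((1/12)/(7/12)) = (1/12) × log₂(1/7) = -0.2339
  i=2: (3/4) × log₂((3/4)/(1/12)) = (3/4) × log₂(9) = 2.3774
D(P||Q) = -0.1667 - 0.2339 + 2.3774
  = 1.9768 bits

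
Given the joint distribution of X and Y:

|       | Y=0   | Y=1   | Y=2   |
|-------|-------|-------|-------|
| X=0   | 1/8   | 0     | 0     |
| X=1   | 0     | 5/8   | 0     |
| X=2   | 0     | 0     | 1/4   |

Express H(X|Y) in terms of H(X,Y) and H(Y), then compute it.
H(X|Y) = H(X,Y) - H(Y)

Marginal P(Y) (column sums):
  P(Y=0) = 1/8 + 0 + 0 = 1/8
  P(Y=1) = 0 + 5/8 + 0 = 5/8
  P(Y=2) = 0 + 0 + 1/4 = 1/4

H(X,Y) = -[(1/8)·log₂(1/8) + (5/8)·log₂(5/8) + (1/4)·log₂(1/4)]
  = 0.3750 + 0.4238 + 0.5000
  = 1.2988 bits
H(Y) = -[(1/8)·log₂(1/8) + (5/8)·log₂(5/8) + (1/4)·log₂(1/4)]
  = 0.3750 + 0.4238 + 0.5000
  = 1.2988 bits

H(X|Y) = 1.2988 - 1.2988 = 0.0000 bits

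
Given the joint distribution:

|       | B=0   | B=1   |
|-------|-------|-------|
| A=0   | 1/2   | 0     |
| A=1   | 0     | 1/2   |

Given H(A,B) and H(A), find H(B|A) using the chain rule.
From the chain rule: H(A,B) = H(A) + H(B|A)
Therefore: H(B|A) = H(A,B) - H(A)

H(A,B) = -[(1/2)·log₂(1/2) + (1/2)·log₂(1/2)]
  = 0.5000 + 0.5000
  = 1.0000 bits
Marginal P(A) (row sums):
  P(A=0) = 1/2 + 0 = 1/2
  P(A=1) = 0 + 1/2 = 1/2
H(A) = -[(1/2)·log₂(1/2) + (1/2)·log₂(1/2)]
  = 0.5000 + 0.5000
  = 1.0000 bits

H(B|A) = 1.0000 - 1.0000 = 0.0000 bits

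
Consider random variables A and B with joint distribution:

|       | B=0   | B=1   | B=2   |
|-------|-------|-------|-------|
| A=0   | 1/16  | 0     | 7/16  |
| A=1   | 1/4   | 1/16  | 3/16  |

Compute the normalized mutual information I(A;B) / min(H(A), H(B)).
Marginal P(A) (row sums):
  P(A=0) = 1/16 + 0 + 7/16 = 1/2
  P(A=1) = 1/4 + 1/16 + 3/16 = 1/2
Marginal P(B) (column sums):
  P(B=0) = 1/16 + 1/4 = 5/16
  P(B=1) = 0 + 1/16 = 1/16
  P(B=2) = 7/16 + 3/16 = 5/8

H(A) = -[(1/2)·log₂(1/2) + (1/2)·log₂(1/2)]
  = 0.5000 + 0.5000
  = 1.0000 bits
H(B) = -[(5/16)·log₂(5/16) + (1/16)·log₂(1/16) + (5/8)·log₂(5/8)]
  = 0.5244 + 0.2500 + 0.4238
  = 1.1982 bits
H(A,B) = -[(1/16)·log₂(1/16) + (7/16)·log₂(7/16) + (1/4)·log₂(1/4) + (1/16)·log₂(1/16) + (3/16)·log₂(3/16)]
  = 0.2500 + 0.5218 + 0.5000 + 0.2500 + 0.4528
  = 1.9746 bits

I(A;B) = H(A) + H(B) - H(A,B)
  = 1.0000 + 1.1982 - 1.9746
  = 0.2236 bits

min(H(A), H(B)) = min(1.0000, 1.1982) = 1.0000 bits
Normalized MI = 0.2236 / 1.0000 = 0.2236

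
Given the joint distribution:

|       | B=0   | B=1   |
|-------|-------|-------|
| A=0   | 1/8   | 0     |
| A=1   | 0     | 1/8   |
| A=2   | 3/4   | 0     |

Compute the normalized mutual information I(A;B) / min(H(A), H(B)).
Marginal P(A) (row sums):
  P(A=0) = 1/8 + 0 = 1/8
  P(A=1) = 0 + 1/8 = 1/8
  P(A=2) = 3/4 + 0 = 3/4
Marginal P(B) (column sums):
  P(B=0) = 1/8 + 0 + 3/4 = 7/8
  P(B=1) = 0 + 1/8 + 0 = 1/8

H(A) = -[(1/8)·log₂(1/8) + (1/8)·log₂(1/8) + (3/4)·log₂(3/4)]
  = 0.3750 + 0.3750 + 0.3113
  = 1.0613 bits
H(B) = -[(7/8)·log₂(7/8) + (1/8)·log₂(1/8)]
  = 0.1686 + 0.3750
  = 0.5436 bits
H(A,B) = -[(1/8)·log₂(1/8) + (1/8)·log₂(1/8) + (3/4)·log₂(3/4)]
  = 0.3750 + 0.3750 + 0.3113
  = 1.0613 bits

I(A;B) = H(A) + H(B) - H(A,B)
  = 1.0613 + 0.5436 - 1.0613
  = 0.5436 bits

min(H(A), H(B)) = min(1.0613, 0.5436) = 0.5436 bits
Normalized MI = 0.5436 / 0.5436 = 1.0000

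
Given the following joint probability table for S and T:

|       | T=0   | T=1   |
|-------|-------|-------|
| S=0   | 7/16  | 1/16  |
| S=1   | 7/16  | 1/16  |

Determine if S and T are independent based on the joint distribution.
Marginal P(S) (row sums):
  P(S=0) = 7/16 + 1/16 = 1/2
  P(S=1) = 7/16 + 1/16 = 1/2
Marginal P(T) (column sums):
  P(T=0) = 7/16 + 7/16 = 7/8
  P(T=1) = 1/16 + 1/16 = 1/8

S and T are independent iff P(S=i,T=j) = P(S=i)·P(T=j) for every cell.
  P(S=0)·P(T=0) = 1/2 × 7/8 = 7/16 = P(S=0,T=0) ✓
  P(S=0)·P(T=1) = 1/2 × 1/8 = 1/16 = P(S=0,T=1) ✓
  P(S=1)·P(T=0) = 1/2 × 7/8 = 7/16 = P(S=1,T=0) ✓
  P(S=1)·P(T=1) = 1/2 × 1/8 = 1/16 = P(S=1,T=1) ✓

Yes, S and T are independent: every cell factors, so I(S;T) = 0 bits.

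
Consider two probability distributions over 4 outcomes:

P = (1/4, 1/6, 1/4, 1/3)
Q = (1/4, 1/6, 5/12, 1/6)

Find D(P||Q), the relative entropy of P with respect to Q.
D(P||Q) = Σ P(i) log₂(P(i)/Q(i))
  i=0: (1/4) × log₂((1/4)/(1/4)) = (1/4) × log₂(1) = 0.0000
  i=1: (1/6) × log₂((1/6)/(1/6)) = (1/6) × log₂(1) = 0.0000
  i=2: (1/4) × log₂((1/4)/(5/12)) = (1/4) × log₂(3/5) = -0.1842
  i=3: (1/3) × log₂((1/3)/(1/6)) = (1/3) × log₂(2) = 0.3333
D(P||Q) = 0.0000 + 0.0000 - 0.1842 + 0.3333
  = 0.1491 bits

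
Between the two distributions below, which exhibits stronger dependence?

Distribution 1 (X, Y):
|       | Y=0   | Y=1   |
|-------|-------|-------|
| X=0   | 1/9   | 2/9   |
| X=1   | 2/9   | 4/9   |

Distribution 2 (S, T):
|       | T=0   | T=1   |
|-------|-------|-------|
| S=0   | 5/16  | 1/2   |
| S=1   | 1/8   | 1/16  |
Distribution 1 (X, Y):
Marginal P(X) (row sums):
  P(X=0) = 1/9 + 2/9 = 1/3
  P(X=1) = 2/9 + 4/9 = 2/3
Marginal P(Y) (column sums):
  P(Y=0) = 1/9 + 2/9 = 1/3
  P(Y=1) = 2/9 + 4/9 = 2/3

H(X) = -[(1/3)·log₂(1/3) + (2/3)·log₂(2/3)]
  = 0.5283 + 0.3900
  = 0.9183 bits
H(Y) = -[(1/3)·log₂(1/3) + (2/3)·log₂(2/3)]
  = 0.5283 + 0.3900
  = 0.9183 bits
H(X,Y) = -[(1/9)·log₂(1/9) + (2/9)·log₂(2/9) + (2/9)·log₂(2/9) + (4/9)·log₂(4/9)]
  = 0.3522 + 0.4822 + 0.4822 + 0.5200
  = 1.8366 bits

I(X;Y) = H(X) + H(Y) - H(X,Y)
  = 0.9183 + 0.9183 - 1.8366
  = 0.0000 bits

Distribution 2 (S, T):
Marginal P(S) (row sums):
  P(S=0) = 5/16 + 1/2 = 13/16
  P(S=1) = 1/8 + 1/16 = 3/16
Marginal P(T) (column sums):
  P(T=0) = 5/16 + 1/8 = 7/16
  P(T=1) = 1/2 + 1/16 = 9/16

H(S) = -[(13/16)·log₂(13/16) + (3/16)·log₂(3/16)]
  = 0.2434 + 0.4528
  = 0.6962 bits
H(T) = -[(7/16)·log₂(7/16) + (9/16)·log₂(9/16)]
  = 0.5218 + 0.4669
  = 0.9887 bits
H(S,T) = -[(5/16)·log₂(5/16) + (1/2)·log₂(1/2) + (1/8)·log₂(1/8) + (1/16)·log₂(1/16)]
  = 0.5244 + 0.5000 + 0.3750 + 0.2500
  = 1.6494 bits

I(S;T) = H(S) + H(T) - H(S,T)
  = 0.6962 + 0.9887 - 1.6494
  = 0.0355 bits

I(S;T) = 0.0355 bits > I(X;Y) = 0.0000 bits, so (S, T) has the higher mutual information (stronger dependence).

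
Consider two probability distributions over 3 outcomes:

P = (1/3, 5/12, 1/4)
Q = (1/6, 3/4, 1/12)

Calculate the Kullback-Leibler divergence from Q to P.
D(P||Q) = Σ P(i) log₂(P(i)/Q(i))
  i=0: (1/3) × log₂((1/3)/(1/6)) = (1/3) × log₂(2) = 0.3333
  i=1: (5/12) × log₂((5/12)/(3/4)) = (5/12) × log₂(5/9) = -0.3533
  i=2: (1/4) × log₂((1/4)/(1/12)) = (1/4) × log₂(3) = 0.3962
D(P||Q) = 0.3333 - 0.3533 + 0.3962
  = 0.3762 bits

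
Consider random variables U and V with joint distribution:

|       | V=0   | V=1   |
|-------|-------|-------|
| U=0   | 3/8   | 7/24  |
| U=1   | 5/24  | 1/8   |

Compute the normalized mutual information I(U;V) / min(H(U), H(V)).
Marginal P(U) (row sums):
  P(U=0) = 3/8 + 7/24 = 2/3
  P(U=1) = 5/24 + 1/8 = 1/3
Marginal P(V) (column sums):
  P(V=0) = 3/8 + 5/24 = 7/12
  P(V=1) = 7/24 + 1/8 = 5/12

H(U) = -[(2/3)·log₂(2/3) + (1/3)·log₂(1/3)]
  = 0.3900 + 0.5283
  = 0.9183 bits
H(V) = -[(7/12)·log₂(7/12) + (5/12)·log₂(5/12)]
  = 0.4536 + 0.5263
  = 0.9799 bits
H(U,V) = -[(3/8)·log₂(3/8) + (7/24)·log₂(7/24) + (5/24)·log₂(5/24) + (1/8)·log₂(1/8)]
  = 0.5306 + 0.5185 + 0.4715 + 0.3750
  = 1.8956 bits

I(U;V) = H(U) + H(V) - H(U,V)
  = 0.9183 + 0.9799 - 1.8956
  = 0.0026 bits

min(H(U), H(V)) = min(0.9183, 0.9799) = 0.9183 bits
Normalized MI = 0.0026 / 0.9183 = 0.0028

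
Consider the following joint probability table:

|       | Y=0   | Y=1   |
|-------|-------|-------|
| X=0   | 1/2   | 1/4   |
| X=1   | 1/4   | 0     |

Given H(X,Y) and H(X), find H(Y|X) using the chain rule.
From the chain rule: H(X,Y) = H(X) + H(Y|X)
Therefore: H(Y|X) = H(X,Y) - H(X)

H(X,Y) = -[(1/2)·log₂(1/2) + (1/4)·log₂(1/4) + (1/4)·log₂(1/4)]
  = 0.5000 + 0.5000 + 0.5000
  = 1.5000 bits
Marginal P(X) (row sums):
  P(X=0) = 1/2 + 1/4 = 3/4
  P(X=1) = 1/4 + 0 = 1/4
H(X) = -[(3/4)·log₂(3/4) + (1/4)·log₂(1/4)]
  = 0.3113 + 0.5000
  = 0.8113 bits

H(Y|X) = 1.5000 - 0.8113 = 0.6887 bits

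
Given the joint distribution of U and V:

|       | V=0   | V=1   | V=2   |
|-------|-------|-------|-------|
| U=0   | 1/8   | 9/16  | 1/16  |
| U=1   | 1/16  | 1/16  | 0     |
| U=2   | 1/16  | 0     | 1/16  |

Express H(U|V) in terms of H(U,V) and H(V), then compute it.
H(U|V) = H(U,V) - H(V)

Marginal P(V) (column sums):
  P(V=0) = 1/8 + 1/16 + 1/16 = 1/4
  P(V=1) = 9/16 + 1/16 + 0 = 5/8
  P(V=2) = 1/16 + 0 + 1/16 = 1/8

H(U,V) = -[(1/8)·log₂(1/8) + (9/16)·log₂(9/16) + (1/16)·log₂(1/16) + (1/16)·log₂(1/16) + (1/16)·log₂(1/16) + (1/16)·log₂(1/16) + (1/16)·log₂(1/16)]
  = 0.3750 + 0.4669 + 0.2500 + 0.2500 + 0.2500 + 0.2500 + 0.2500
  = 2.0919 bits
H(V) = -[(1/4)·log₂(1/4) + (5/8)·log₂(5/8) + (1/8)·log₂(1/8)]
  = 0.5000 + 0.4238 + 0.3750
  = 1.2988 bits

H(U|V) = 2.0919 - 1.2988 = 0.7931 bits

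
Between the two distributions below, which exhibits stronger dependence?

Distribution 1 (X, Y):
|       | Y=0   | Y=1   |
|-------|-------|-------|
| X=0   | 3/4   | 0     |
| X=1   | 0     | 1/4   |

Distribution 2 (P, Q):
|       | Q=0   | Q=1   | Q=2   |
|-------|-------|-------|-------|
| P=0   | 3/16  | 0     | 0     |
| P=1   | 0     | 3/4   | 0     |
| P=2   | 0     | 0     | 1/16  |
Distribution 1 (X, Y):
Marginal P(X) (row sums):
  P(X=0) = 3/4 + 0 = 3/4
  P(X=1) = 0 + 1/4 = 1/4
Marginal P(Y) (column sums):
  P(Y=0) = 3/4 + 0 = 3/4
  P(Y=1) = 0 + 1/4 = 1/4

H(X) = -[(3/4)·log₂(3/4) + (1/4)·log₂(1/4)]
  = 0.3113 + 0.5000
  = 0.8113 bits
H(Y) = -[(3/4)·log₂(3/4) + (1/4)·log₂(1/4)]
  = 0.3113 + 0.5000
  = 0.8113 bits
H(X,Y) = -[(3/4)·log₂(3/4) + (1/4)·log₂(1/4)]
  = 0.3113 + 0.5000
  = 0.8113 bits

I(X;Y) = H(X) + H(Y) - H(X,Y)
  = 0.8113 + 0.8113 - 0.8113
  = 0.8113 bits

Distribution 2 (P, Q):
Marginal P(P) (row sums):
  P(P=0) = 3/16 + 0 + 0 = 3/16
  P(P=1) = 0 + 3/4 + 0 = 3/4
  P(P=2) = 0 + 0 + 1/16 = 1/16
Marginal P(Q) (column sums):
  P(Q=0) = 3/16 + 0 + 0 = 3/16
  P(Q=1) = 0 + 3/4 + 0 = 3/4
  P(Q=2) = 0 + 0 + 1/16 = 1/16

H(P) = -[(3/16)·log₂(3/16) + (3/4)·log₂(3/4) + (1/16)·log₂(1/16)]
  = 0.4528 + 0.3113 + 0.2500
  = 1.0141 bits
H(Q) = -[(3/16)·log₂(3/16) + (3/4)·log₂(3/4) + (1/16)·log₂(1/16)]
  = 0.4528 + 0.3113 + 0.2500
  = 1.0141 bits
H(P,Q) = -[(3/16)·log₂(3/16) + (3/4)·log₂(3/4) + (1/16)·log₂(1/16)]
  = 0.4528 + 0.3113 + 0.2500
  = 1.0141 bits

I(P;Q) = H(P) + H(Q) - H(P,Q)
  = 1.0141 + 1.0141 - 1.0141
  = 1.0141 bits

I(P;Q) = 1.0141 bits > I(X;Y) = 0.8113 bits, so (P, Q) has the higher mutual information (stronger dependence).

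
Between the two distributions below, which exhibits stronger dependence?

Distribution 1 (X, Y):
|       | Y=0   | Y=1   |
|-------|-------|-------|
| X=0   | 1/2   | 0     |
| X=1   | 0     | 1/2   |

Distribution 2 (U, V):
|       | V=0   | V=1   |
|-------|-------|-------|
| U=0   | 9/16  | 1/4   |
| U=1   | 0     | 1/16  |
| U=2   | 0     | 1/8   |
Distribution 1 (X, Y):
Marginal P(X) (row sums):
  P(X=0) = 1/2 + 0 = 1/2
  P(X=1) = 0 + 1/2 = 1/2
Marginal P(Y) (column sums):
  P(Y=0) = 1/2 + 0 = 1/2
  P(Y=1) = 0 + 1/2 = 1/2

H(X) = -[(1/2)·log₂(1/2) + (1/2)·log₂(1/2)]
  = 0.5000 + 0.5000
  = 1.0000 bits
H(Y) = -[(1/2)·log₂(1/2) + (1/2)·log₂(1/2)]
  = 0.5000 + 0.5000
  = 1.0000 bits
H(X,Y) = -[(1/2)·log₂(1/2) + (1/2)·log₂(1/2)]
  = 0.5000 + 0.5000
  = 1.0000 bits

I(X;Y) = H(X) + H(Y) - H(X,Y)
  = 1.0000 + 1.0000 - 1.0000
  = 1.0000 bits

Distribution 2 (U, V):
Marginal P(U) (row sums):
  P(U=0) = 9/16 + 1/4 = 13/16
  P(U=1) = 0 + 1/16 = 1/16
  P(U=2) = 0 + 1/8 = 1/8
Marginal P(V) (column sums):
  P(V=0) = 9/16 + 0 + 0 = 9/16
  P(V=1) = 1/4 + 1/16 + 1/8 = 7/16

H(U) = -[(13/16)·log₂(13/16) + (1/16)·log₂(1/16) + (1/8)·log₂(1/8)]
  = 0.2434 + 0.2500 + 0.3750
  = 0.8684 bits
H(V) = -[(9/16)·log₂(9/16) + (7/16)·log₂(7/16)]
  = 0.4669 + 0.5218
  = 0.9887 bits
H(U,V) = -[(9/16)·log₂(9/16) + (1/4)·log₂(1/4) + (1/16)·log₂(1/16) + (1/8)·log₂(1/8)]
  = 0.4669 + 0.5000 + 0.2500 + 0.3750
  = 1.5919 bits

I(U;V) = H(U) + H(V) - H(U,V)
  = 0.8684 + 0.9887 - 1.5919
  = 0.2652 bits

I(X;Y) = 1.0000 bits > I(U;V) = 0.2652 bits, so (X, Y) has the higher mutual information (stronger dependence).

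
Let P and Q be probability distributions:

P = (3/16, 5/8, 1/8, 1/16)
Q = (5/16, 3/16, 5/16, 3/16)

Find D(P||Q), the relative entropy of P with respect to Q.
D(P||Q) = Σ P(i) log₂(P(i)/Q(i))
  i=0: (3/16) × log₂((3/16)/(5/16)) = (3/16) × log₂(3/5) = -0.1382
  i=1: (5/8) × log₂((5/8)/(3/16)) = (5/8) × log₂(10/3) = 1.0856
  i=2: (1/8) × log₂((1/8)/(5/16)) = (1/8) × log₂(2/5) = -0.1652
  i=3: (1/16) × log₂((1/16)/(3/16)) = (1/16) × log₂(1/3) = -0.0991
D(P||Q) = -0.1382 + 1.0856 - 0.1652 - 0.0991
  = 0.6831 bits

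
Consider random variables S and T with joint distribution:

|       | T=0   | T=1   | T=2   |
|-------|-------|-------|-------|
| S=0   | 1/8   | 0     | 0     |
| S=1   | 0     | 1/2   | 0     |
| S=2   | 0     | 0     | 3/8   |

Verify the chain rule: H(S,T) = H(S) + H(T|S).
Left side:
H(S,T) = -[(1/8)·log₂(1/8) + (1/2)·log₂(1/2) + (3/8)·log₂(3/8)]
  = 0.3750 + 0.5000 + 0.5306
  = 1.4056 bits

Right side:
Marginal P(S) (row sums):
  P(S=0) = 1/8 + 0 + 0 = 1/8
  P(S=1) = 0 + 1/2 + 0 = 1/2
  P(S=2) = 0 + 0 + 3/8 = 3/8
H(S) = -[(1/8)·log₂(1/8) + (1/2)·log₂(1/2) + (3/8)·log₂(3/8)]
  = 0.3750 + 0.5000 + 0.5306
  = 1.4056 bits
H(T|S) = -Σ P(S,T)·log₂ P(T|S), where P(T|S) = P(S,T) / P(S)
  (cells with P(S,T) = 0 contribute 0)
  (S=0,T=0): P(T|S) = (1/8)/(1/8) = 1;  -(1/8)·log₂(1) = 0.0000
  (S=1,T=1): P(T|S) = (1/2)/(1/2) = 1;  -(1/2)·log₂(1) = 0.0000
  (S=2,T=2): P(T|S) = (3/8)/(3/8) = 1;  -(3/8)·log₂(1) = 0.0000
H(T|S) = 0.0000 + 0.0000 + 0.0000
  = 0.0000 bits
H(S) + H(T|S) = 1.4056 + 0.0000 = 1.4056 bits

Both sides equal 1.4056 bits, so the chain rule holds ✓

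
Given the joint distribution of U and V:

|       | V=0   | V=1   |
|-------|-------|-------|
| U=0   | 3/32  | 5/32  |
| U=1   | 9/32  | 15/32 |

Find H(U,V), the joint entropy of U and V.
H(U,V) = -Σ P(U,V) log₂ P(U,V), summed over the non-zero cells:
H(U,V) = -[(3/32)·log₂(3/32) + (5/32)·log₂(5/32) + (9/32)·log₂(9/32) + (15/32)·log₂(15/32)]
  = 0.3202 + 0.4184 + 0.5147 + 0.5124
  = 1.7657 bits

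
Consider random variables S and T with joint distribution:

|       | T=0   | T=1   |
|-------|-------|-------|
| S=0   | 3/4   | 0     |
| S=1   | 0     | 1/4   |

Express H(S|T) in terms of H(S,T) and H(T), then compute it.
H(S|T) = H(S,T) - H(T)

Marginal P(T) (column sums):
  P(T=0) = 3/4 + 0 = 3/4
  P(T=1) = 0 + 1/4 = 1/4

H(S,T) = -[(3/4)·log₂(3/4) + (1/4)·log₂(1/4)]
  = 0.3113 + 0.5000
  = 0.8113 bits
H(T) = -[(3/4)·log₂(3/4) + (1/4)·log₂(1/4)]
  = 0.3113 + 0.5000
  = 0.8113 bits

H(S|T) = 0.8113 - 0.8113 = 0.0000 bits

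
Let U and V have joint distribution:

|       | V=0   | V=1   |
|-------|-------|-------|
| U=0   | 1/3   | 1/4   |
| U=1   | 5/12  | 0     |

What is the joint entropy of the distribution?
H(U,V) = -Σ P(U,V) log₂ P(U,V), summed over the non-zero cells:
H(U,V) = -[(1/3)·log₂(1/3) + (1/4)·log₂(1/4) + (5/12)·log₂(5/12)]
  = 0.5283 + 0.5000 + 0.5263
  = 1.5546 bits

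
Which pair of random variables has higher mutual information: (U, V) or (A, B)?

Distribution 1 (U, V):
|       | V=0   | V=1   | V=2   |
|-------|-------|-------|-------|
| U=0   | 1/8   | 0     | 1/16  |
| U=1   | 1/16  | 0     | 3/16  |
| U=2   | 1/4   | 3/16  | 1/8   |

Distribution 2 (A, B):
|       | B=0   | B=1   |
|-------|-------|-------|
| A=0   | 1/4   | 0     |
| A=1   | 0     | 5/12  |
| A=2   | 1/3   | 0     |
Distribution 1 (U, V):
Marginal P(U) (row sums):
  P(U=0) = 1/8 + 0 + 1/16 = 3/16
  P(U=1) = 1/16 + 0 + 3/16 = 1/4
  P(U=2) = 1/4 + 3/16 + 1/8 = 9/16
Marginal P(V) (column sums):
  P(V=0) = 1/8 + 1/16 + 1/4 = 7/16
  P(V=1) = 0 + 0 + 3/16 = 3/16
  P(V=2) = 1/16 + 3/16 + 1/8 = 3/8

H(U) = -[(3/16)·log₂(3/16) + (1/4)·log₂(1/4) + (9/16)·log₂(9/16)]
  = 0.4528 + 0.5000 + 0.4669
  = 1.4197 bits
H(V) = -[(7/16)·log₂(7/16) + (3/16)·log₂(3/16) + (3/8)·log₂(3/8)]
  = 0.5218 + 0.4528 + 0.5306
  = 1.5052 bits
H(U,V) = -[(1/8)·log₂(1/8) + (1/16)·log₂(1/16) + (1/16)·log₂(1/16) + (3/16)·log₂(3/16) + (1/4)·log₂(1/4) + (3/16)·log₂(3/16) + (1/8)·log₂(1/8)]
  = 0.3750 + 0.2500 + 0.2500 + 0.4528 + 0.5000 + 0.4528 + 0.3750
  = 2.6556 bits

I(U;V) = H(U) + H(V) - H(U,V)
  = 1.4197 + 1.5052 - 2.6556
  = 0.2693 bits

Distribution 2 (A, B):
Marginal P(A) (row sums):
  P(A=0) = 1/4 + 0 = 1/4
  P(A=1) = 0 + 5/12 = 5/12
  P(A=2) = 1/3 + 0 = 1/3
Marginal P(B) (column sums):
  P(B=0) = 1/4 + 0 + 1/3 = 7/12
  P(B=1) = 0 + 5/12 + 0 = 5/12

H(A) = -[(1/4)·log₂(1/4) + (5/12)·log₂(5/12) + (1/3)·log₂(1/3)]
  = 0.5000 + 0.5263 + 0.5283
  = 1.5546 bits
H(B) = -[(7/12)·log₂(7/12) + (5/12)·log₂(5/12)]
  = 0.4536 + 0.5263
  = 0.9799 bits
H(A,B) = -[(1/4)·log₂(1/4) + (5/12)·log₂(5/12) + (1/3)·log₂(1/3)]
  = 0.5000 + 0.5263 + 0.5283
  = 1.5546 bits

I(A;B) = H(A) + H(B) - H(A,B)
  = 1.5546 + 0.9799 - 1.5546
  = 0.9799 bits

I(A;B) = 0.9799 bits > I(U;V) = 0.2693 bits, so (A, B) has the higher mutual information (stronger dependence).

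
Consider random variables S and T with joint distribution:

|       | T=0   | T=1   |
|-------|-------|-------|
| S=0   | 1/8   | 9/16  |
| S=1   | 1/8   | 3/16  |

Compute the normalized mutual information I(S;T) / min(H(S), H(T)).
Marginal P(S) (row sums):
  P(S=0) = 1/8 + 9/16 = 11/16
  P(S=1) = 1/8 + 3/16 = 5/16
Marginal P(T) (column sums):
  P(T=0) = 1/8 + 1/8 = 1/4
  P(T=1) = 9/16 + 3/16 = 3/4

H(S) = -[(11/16)·log₂(11/16) + (5/16)·log₂(5/16)]
  = 0.3716 + 0.5244
  = 0.8960 bits
H(T) = -[(1/4)·log₂(1/4) + (3/4)·log₂(3/4)]
  = 0.5000 + 0.3113
  = 0.8113 bits
H(S,T) = -[(1/8)·log₂(1/8) + (9/16)·log₂(9/16) + (1/8)·log₂(1/8) + (3/16)·log₂(3/16)]
  = 0.3750 + 0.4669 + 0.3750 + 0.4528
  = 1.6697 bits

I(S;T) = H(S) + H(T) - H(S,T)
  = 0.8960 + 0.8113 - 1.6697
  = 0.0376 bits

min(H(S), H(T)) = min(0.8960, 0.8113) = 0.8113 bits
Normalized MI = 0.0376 / 0.8113 = 0.0463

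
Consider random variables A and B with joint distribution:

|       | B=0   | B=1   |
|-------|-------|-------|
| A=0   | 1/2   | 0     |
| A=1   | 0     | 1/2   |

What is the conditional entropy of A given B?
Marginal P(B) (column sums):
  P(B=0) = 1/2 + 0 = 1/2
  P(B=1) = 0 + 1/2 = 1/2

H(A|B) = -Σ P(A,B)·log₂ P(A|B), where P(A|B) = P(A,B) / P(B)
  (cells with P(A,B) = 0 contribute 0)
  (A=0,B=0): P(A|B) = (1/2)/(1/2) = 1;  -(1/2)·log₂(1) = 0.0000
  (A=1,B=1): P(A|B) = (1/2)/(1/2) = 1;  -(1/2)·log₂(1) = 0.0000
H(A|B) = 0.0000 + 0.0000
  = 0.0000 bits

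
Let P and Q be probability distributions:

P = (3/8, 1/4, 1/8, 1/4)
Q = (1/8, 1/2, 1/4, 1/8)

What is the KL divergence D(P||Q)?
D(P||Q) = Σ P(i) log₂(P(i)/Q(i))
  i=0: (3/8) × log₂((3/8)/(1/8)) = (3/8) × log₂(3) = 0.5944
  i=1: (1/4) × log₂((1/4)/(1/2)) = (1/4) × log₂(1/2) = -0.2500
  i=2: (1/8) × log₂((1/8)/(1/4)) = (1/8) × log₂(1/2) = -0.1250
  i=3: (1/4) × log₂((1/4)/(1/8)) = (1/4) × log₂(2) = 0.2500
D(P||Q) = 0.5944 - 0.2500 - 0.1250 + 0.2500
  = 0.4694 bits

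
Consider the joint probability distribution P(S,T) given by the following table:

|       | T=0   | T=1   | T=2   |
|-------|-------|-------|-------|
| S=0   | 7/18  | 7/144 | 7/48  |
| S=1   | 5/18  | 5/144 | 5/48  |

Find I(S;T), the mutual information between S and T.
Marginal P(S) (row sums):
  P(S=0) = 7/18 + 7/144 + 7/48 = 7/12
  P(S=1) = 5/18 + 5/144 + 5/48 = 5/12
Marginal P(T) (column sums):
  P(T=0) = 7/18 + 5/18 = 2/3
  P(T=1) = 7/144 + 5/144 = 1/12
  P(T=2) = 7/48 + 5/48 = 1/4

H(S) = -[(7/12)·log₂(7/12) + (5/12)·log₂(5/12)]
  = 0.4536 + 0.5263
  = 0.9799 bits
H(T) = -[(2/3)·log₂(2/3) + (1/12)·log₂(1/12) + (1/4)·log₂(1/4)]
  = 0.3900 + 0.2987 + 0.5000
  = 1.1887 bits
H(S,T) = -[(7/18)·log₂(7/18) + (7/144)·log₂(7/144) + (7/48)·log₂(7/48) + (5/18)·log₂(5/18) + (5/144)·log₂(5/144) + (5/48)·log₂(5/48)]
  = 0.5299 + 0.2121 + 0.4051 + 0.5133 + 0.1683 + 0.3399
  = 2.1686 bits

I(S;T) = H(S) + H(T) - H(S,T)
  = 0.9799 + 1.1887 - 2.1686
  = 0.0000 bits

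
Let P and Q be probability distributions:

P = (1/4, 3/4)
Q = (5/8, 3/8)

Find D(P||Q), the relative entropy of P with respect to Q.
D(P||Q) = Σ P(i) log₂(P(i)/Q(i))
  i=0: (1/4) × log₂((1/4)/(5/8)) = (1/4) × log₂(2/5) = -0.3305
  i=1: (3/4) × log₂((3/4)/(3/8)) = (3/4) × log₂(2) = 0.7500
D(P||Q) = -0.3305 + 0.7500
  = 0.4195 bits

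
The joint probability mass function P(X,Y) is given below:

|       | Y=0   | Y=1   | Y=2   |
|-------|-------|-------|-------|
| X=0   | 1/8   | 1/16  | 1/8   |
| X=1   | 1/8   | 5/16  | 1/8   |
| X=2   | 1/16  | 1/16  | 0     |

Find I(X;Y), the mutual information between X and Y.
Marginal P(X) (row sums):
  P(X=0) = 1/8 + 1/16 + 1/8 = 5/16
  P(X=1) = 1/8 + 5/16 + 1/8 = 9/16
  P(X=2) = 1/16 + 1/16 + 0 = 1/8
Marginal P(Y) (column sums):
  P(Y=0) = 1/8 + 1/8 + 1/16 = 5/16
  P(Y=1) = 1/16 + 5/16 + 1/16 = 7/16
  P(Y=2) = 1/8 + 1/8 + 0 = 1/4

H(X) = -[(5/16)·log₂(5/16) + (9/16)·log₂(9/16) + (1/8)·log₂(1/8)]
  = 0.5244 + 0.4669 + 0.3750
  = 1.3663 bits
H(Y) = -[(5/16)·log₂(5/16) + (7/16)·log₂(7/16) + (1/4)·log₂(1/4)]
  = 0.5244 + 0.5218 + 0.5000
  = 1.5462 bits
H(X,Y) = -[(1/8)·log₂(1/8) + (1/16)·log₂(1/16) + (1/8)·log₂(1/8) + (1/8)·log₂(1/8) + (5/16)·log₂(5/16) + (1/8)·log₂(1/8) + (1/16)·log₂(1/16) + (1/16)·log₂(1/16)]
  = 0.3750 + 0.2500 + 0.3750 + 0.3750 + 0.5244 + 0.3750 + 0.2500 + 0.2500
  = 2.7744 bits

I(X;Y) = H(X) + H(Y) - H(X,Y)
  = 1.3663 + 1.5462 - 2.7744
  = 0.1381 bits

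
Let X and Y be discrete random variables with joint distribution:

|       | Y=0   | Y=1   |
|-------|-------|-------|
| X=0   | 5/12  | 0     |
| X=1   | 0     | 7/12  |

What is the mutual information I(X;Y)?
Marginal P(X) (row sums):
  P(X=0) = 5/12 + 0 = 5/12
  P(X=1) = 0 + 7/12 = 7/12
Marginal P(Y) (column sums):
  P(Y=0) = 5/12 + 0 = 5/12
  P(Y=1) = 0 + 7/12 = 7/12

H(X) = -[(5/12)·log₂(5/12) + (7/12)·log₂(7/12)]
  = 0.5263 + 0.4536
  = 0.9799 bits
H(Y) = -[(5/12)·log₂(5/12) + (7/12)·log₂(7/12)]
  = 0.5263 + 0.4536
  = 0.9799 bits
H(X,Y) = -[(5/12)·log₂(5/12) + (7/12)·log₂(7/12)]
  = 0.5263 + 0.4536
  = 0.9799 bits

I(X;Y) = H(X) + H(Y) - H(X,Y)
  = 0.9799 + 0.9799 - 0.9799
  = 0.9799 bits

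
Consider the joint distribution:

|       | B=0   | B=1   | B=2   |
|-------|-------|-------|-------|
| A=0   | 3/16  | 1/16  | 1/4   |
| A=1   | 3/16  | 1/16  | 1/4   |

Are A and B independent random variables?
Marginal P(A) (row sums):
  P(A=0) = 3/16 + 1/16 + 1/4 = 1/2
  P(A=1) = 3/16 + 1/16 + 1/4 = 1/2
Marginal P(B) (column sums):
  P(B=0) = 3/16 + 3/16 = 3/8
  P(B=1) = 1/16 + 1/16 = 1/8
  P(B=2) = 1/4 + 1/4 = 1/2

A and B are independent iff P(A=i,B=j) = P(A=i)·P(B=j) for every cell.
  P(A=0)·P(B=0) = 1/2 × 3/8 = 3/16 = P(A=0,B=0) ✓
  P(A=0)·P(B=1) = 1/2 × 1/8 = 1/16 = P(A=0,B=1) ✓
  P(A=0)·P(B=2) = 1/2 × 1/2 = 1/4 = P(A=0,B=2) ✓
  P(A=1)·P(B=0) = 1/2 × 3/8 = 3/16 = P(A=1,B=0) ✓
  P(A=1)·P(B=1) = 1/2 × 1/8 = 1/16 = P(A=1,B=1) ✓
  P(A=1)·P(B=2) = 1/2 × 1/2 = 1/4 = P(A=1,B=2) ✓

Yes, A and B are independent: every cell factors, so I(A;B) = 0 bits.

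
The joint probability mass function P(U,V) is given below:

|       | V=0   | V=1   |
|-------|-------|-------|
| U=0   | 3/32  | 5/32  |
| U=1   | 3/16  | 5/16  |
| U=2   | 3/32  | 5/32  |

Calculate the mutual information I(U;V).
Marginal P(U) (row sums):
  P(U=0) = 3/32 + 5/32 = 1/4
  P(U=1) = 3/16 + 5/16 = 1/2
  P(U=2) = 3/32 + 5/32 = 1/4
Marginal P(V) (column sums):
  P(V=0) = 3/32 + 3/16 + 3/32 = 3/8
  P(V=1) = 5/32 + 5/16 + 5/32 = 5/8

H(U) = -[(1/4)·log₂(1/4) + (1/2)·log₂(1/2) + (1/4)·log₂(1/4)]
  = 0.5000 + 0.5000 + 0.5000
  = 1.5000 bits
H(V) = -[(3/8)·log₂(3/8) + (5/8)·log₂(5/8)]
  = 0.5306 + 0.4238
  = 0.9544 bits
H(U,V) = -[(3/32)·log₂(3/32) + (5/32)·log₂(5/32) + (3/16)·log₂(3/16) + (5/16)·log₂(5/16) + (3/32)·log₂(3/32) + (5/32)·log₂(5/32)]
  = 0.3202 + 0.4184 + 0.4528 + 0.5244 + 0.3202 + 0.4184
  = 2.4544 bits

I(U;V) = H(U) + H(V) - H(U,V)
  = 1.5000 + 0.9544 - 2.4544
  = 0.0000 bits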